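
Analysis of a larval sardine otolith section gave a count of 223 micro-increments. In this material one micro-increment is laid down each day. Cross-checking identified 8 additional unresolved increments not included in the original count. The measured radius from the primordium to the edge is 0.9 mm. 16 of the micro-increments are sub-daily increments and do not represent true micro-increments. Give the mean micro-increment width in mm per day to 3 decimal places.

0.004 mm per day

After corrections the count is 223 − 16 + 8 = 215 micro-increments.
0.9 mm over 215 days gives 0.9 / 215 ≈ 0.004 mm per day.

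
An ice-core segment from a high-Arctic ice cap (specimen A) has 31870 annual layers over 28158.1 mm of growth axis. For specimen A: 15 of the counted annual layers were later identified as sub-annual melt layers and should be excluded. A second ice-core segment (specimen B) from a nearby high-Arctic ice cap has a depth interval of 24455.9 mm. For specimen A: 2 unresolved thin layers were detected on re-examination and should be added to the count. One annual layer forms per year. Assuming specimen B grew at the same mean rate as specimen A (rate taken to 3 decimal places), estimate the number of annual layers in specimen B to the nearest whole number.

Specimen A: after corrections the count is 31870 − 15 + 2 = 31857 annual layers.
A: Extension rate ≈ 28158.1 / 31857 = 0.884 mm/year.
For B, 24455.9 / 0.884 = 27665.05 years ≈ 27665 annual layers.

27665 annual layers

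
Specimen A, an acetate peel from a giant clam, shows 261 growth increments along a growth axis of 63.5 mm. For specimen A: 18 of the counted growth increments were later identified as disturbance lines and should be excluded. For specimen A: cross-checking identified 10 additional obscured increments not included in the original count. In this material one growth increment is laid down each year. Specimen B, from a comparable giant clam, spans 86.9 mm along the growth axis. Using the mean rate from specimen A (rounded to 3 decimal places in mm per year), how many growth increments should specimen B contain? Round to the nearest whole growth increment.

Specimen A: adjusted count: 261 − 18 + 10 = 253 growth increments.
A: Extension rate ≈ 63.5 / 253 = 0.251 mm/yr.
B spans 86.9 / 0.251 = 346.22 years ≈ 346 growth increments.

346 growth increments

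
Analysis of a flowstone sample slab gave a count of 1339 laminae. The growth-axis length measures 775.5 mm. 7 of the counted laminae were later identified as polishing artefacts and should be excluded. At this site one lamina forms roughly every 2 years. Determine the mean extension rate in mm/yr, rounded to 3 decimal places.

Adjusted count: 1339 − 7 = 1332 laminae.
Multiplying by 2 years per lamina: 1332 × 2 = 2664 years.
Extension rate ≈ 775.5 / 2664 = 0.291 mm/yr.

0.291 mm/yr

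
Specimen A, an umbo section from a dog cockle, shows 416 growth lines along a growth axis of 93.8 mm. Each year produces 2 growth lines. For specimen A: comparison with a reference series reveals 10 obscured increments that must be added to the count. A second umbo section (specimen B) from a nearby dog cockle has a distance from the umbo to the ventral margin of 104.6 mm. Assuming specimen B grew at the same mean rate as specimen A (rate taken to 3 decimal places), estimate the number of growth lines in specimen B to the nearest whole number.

475 growth lines

Specimen A: adjusted count: 416 + 10 = 426 growth lines.
Specimen A: with 2 growth lines per year, 426 / 2 = 213 years.
A: Mean rate = 93.8 mm / 213 years ≈ 0.440 mm per year.
For B, 104.6 / 0.440 = 237.73 years; at 2 growth lines per year that is 237.73 × 2 ≈ 475 growth lines.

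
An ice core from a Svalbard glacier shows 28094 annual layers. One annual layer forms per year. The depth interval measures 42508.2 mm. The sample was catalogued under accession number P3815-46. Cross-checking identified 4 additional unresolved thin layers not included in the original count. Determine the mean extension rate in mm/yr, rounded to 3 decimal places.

1.513 mm/yr

Correcting the raw count gives 28094 + 4 = 28098 true annual layers.
Extension rate ≈ 42508.2 / 28098 = 1.513 mm/yr.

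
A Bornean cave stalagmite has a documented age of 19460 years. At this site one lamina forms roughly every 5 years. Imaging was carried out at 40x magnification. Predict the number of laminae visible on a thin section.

3892 laminae

One lamina every 5 years means 19460 / 5 = 3892 laminae.
So 3892 laminae should be present.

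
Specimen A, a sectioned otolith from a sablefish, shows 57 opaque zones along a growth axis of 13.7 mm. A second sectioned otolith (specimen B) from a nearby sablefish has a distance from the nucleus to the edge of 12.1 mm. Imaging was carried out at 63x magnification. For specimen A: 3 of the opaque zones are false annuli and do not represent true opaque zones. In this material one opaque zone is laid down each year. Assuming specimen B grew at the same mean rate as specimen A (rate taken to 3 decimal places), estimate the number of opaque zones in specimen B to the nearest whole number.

Specimen A: correcting the raw count gives 57 − 3 = 54 true opaque zones.
A: Extension rate ≈ 13.7 / 54 = 0.254 mm/yr.
For B, 12.1 / 0.254 = 47.64 years ≈ 48 opaque zones.

48 opaque zones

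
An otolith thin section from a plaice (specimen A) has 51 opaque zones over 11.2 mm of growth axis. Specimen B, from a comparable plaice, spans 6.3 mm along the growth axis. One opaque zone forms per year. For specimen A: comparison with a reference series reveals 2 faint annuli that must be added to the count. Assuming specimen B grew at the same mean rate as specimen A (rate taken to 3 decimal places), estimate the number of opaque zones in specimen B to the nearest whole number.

30 opaque zones

Specimen A: true opaque zone count = 51 + 2 = 53.
A: Mean rate = 11.2 mm / 53 years ≈ 0.211 mm/year.
B spans 6.3 / 0.211 = 29.86 years ≈ 30 opaque zones.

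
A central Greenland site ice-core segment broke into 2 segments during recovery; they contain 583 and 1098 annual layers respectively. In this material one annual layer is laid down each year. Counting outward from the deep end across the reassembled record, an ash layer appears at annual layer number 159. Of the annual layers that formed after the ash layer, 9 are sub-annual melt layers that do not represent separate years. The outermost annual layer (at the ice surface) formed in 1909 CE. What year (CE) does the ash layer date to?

396 CE

Total annual layers = 583 + 1098 = 1681.
1681 − 159 = 1522 annual layers lie beyond the ash layer toward the ice surface.
Excluding 9 false annual layers: 1522 − 9 = 1513.
The annual layer at the ice surface is 1909 CE, so the ash layer dates to 1909 − 1513 = 396 CE.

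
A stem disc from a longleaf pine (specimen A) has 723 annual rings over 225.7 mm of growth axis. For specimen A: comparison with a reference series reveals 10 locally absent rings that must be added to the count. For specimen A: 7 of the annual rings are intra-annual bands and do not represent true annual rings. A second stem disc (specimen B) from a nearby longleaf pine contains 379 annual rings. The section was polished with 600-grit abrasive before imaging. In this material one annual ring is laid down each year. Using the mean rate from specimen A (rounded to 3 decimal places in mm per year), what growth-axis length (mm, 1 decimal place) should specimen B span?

Specimen A: after corrections the count is 723 − 7 + 10 = 726 annual rings.
A: Extension rate ≈ 225.7 / 726 = 0.311 mm/yr.
B's length ≈ 0.311 × 379 = 117.9 mm.

117.9 mm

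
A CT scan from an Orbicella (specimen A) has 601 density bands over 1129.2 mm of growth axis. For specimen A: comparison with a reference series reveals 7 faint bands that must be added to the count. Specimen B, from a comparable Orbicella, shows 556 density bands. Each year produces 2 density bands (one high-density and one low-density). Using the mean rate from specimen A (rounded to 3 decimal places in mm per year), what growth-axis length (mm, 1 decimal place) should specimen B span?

Specimen A: after corrections the count is 601 + 7 = 608 density bands.
Specimen A: dividing by 2 density bands per year: 608 / 2 = 304 years.
A: Extension rate ≈ 1129.2 / 304 = 3.714 mm per year.
Specimen B: with 2 density bands per year, 556 / 2 = 278 years. For B, 3.714 mm/year × 278 years = 1032.5 mm.

1032.5 mm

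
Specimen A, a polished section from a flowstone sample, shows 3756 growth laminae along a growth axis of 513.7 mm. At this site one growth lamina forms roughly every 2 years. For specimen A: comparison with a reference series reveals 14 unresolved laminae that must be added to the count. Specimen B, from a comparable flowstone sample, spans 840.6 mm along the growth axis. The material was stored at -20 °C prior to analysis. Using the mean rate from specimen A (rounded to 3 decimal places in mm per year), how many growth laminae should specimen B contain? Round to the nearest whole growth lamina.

6181 growth laminae

Specimen A: after corrections the count is 3756 + 14 = 3770 growth laminae.
Specimen A: multiplying by 2 years per growth lamina: 3770 × 2 = 7540 years.
A: Mean rate = 513.7 mm / 7540 years ≈ 0.068 mm per year.
Specimen B: 840.6 mm / 0.068 mm per year = 12361.76 years; at 2 years per growth lamina that is 12361.76 / 2 ≈ 6181 growth laminae.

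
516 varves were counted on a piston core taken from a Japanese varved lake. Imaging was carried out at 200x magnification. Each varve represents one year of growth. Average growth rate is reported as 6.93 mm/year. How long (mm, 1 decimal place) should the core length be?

3575.9 mm

516 years of growth are recorded.
Predicted length = 6.93 mm/year × 516 years = 3575.9 mm.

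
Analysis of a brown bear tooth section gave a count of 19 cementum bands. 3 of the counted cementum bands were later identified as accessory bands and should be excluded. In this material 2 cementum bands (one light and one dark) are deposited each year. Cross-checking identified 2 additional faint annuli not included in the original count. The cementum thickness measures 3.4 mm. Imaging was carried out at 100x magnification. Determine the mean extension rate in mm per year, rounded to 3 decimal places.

Correcting the raw count gives 19 − 3 + 2 = 18 true cementum bands.
Dividing by 2 cementum bands per year: 18 / 2 = 9 years.
Mean rate = 3.4 mm / 9 years ≈ 0.378 mm per year.

0.378 mm per year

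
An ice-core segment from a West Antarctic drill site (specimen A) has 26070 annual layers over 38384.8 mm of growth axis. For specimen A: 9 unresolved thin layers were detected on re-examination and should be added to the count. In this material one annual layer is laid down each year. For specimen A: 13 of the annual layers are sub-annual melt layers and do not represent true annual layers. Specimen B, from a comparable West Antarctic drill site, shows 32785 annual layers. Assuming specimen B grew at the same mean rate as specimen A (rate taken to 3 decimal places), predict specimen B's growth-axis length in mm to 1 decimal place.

Specimen A: true annual layer count = 26070 − 13 + 9 = 26066.
A: 38384.8 mm over 26066 years gives 38384.8 / 26066 ≈ 1.473 mm per year.
Length of B = 1.473 × 32785 = 48292.3 mm.

48292.3 mm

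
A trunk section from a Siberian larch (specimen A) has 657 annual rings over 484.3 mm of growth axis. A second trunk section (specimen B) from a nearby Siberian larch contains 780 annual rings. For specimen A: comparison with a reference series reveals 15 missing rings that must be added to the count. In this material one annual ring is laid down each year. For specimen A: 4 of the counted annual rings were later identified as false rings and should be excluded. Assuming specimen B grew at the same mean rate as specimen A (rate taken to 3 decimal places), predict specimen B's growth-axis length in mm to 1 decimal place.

565.5 mm

Specimen A: after corrections the count is 657 − 4 + 15 = 668 annual rings.
A: 484.3 mm over 668 years gives 484.3 / 668 ≈ 0.725 mm per year.
B's length ≈ 0.725 × 780 = 565.5 mm.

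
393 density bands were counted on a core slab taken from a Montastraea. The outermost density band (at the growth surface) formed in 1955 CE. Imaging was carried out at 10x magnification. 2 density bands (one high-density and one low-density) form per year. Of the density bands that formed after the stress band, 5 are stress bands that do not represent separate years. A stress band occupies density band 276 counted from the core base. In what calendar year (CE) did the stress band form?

1899 CE

Between density band 276 and the growth surface there are 393 − 276 = 117 density bands.
Removing the 5 false density bands leaves 117 − 5 = 112 true density bands beyond the stress band.
Dividing by 2 density bands per year: 112 / 2 = 56 years.
1955 − 56 = 1899 CE.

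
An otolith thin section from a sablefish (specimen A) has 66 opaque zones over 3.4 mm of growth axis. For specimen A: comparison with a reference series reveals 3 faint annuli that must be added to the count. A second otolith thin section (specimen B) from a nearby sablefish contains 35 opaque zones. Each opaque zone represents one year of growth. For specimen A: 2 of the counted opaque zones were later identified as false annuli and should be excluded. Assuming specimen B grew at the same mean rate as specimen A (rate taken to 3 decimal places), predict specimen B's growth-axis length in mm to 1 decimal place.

1.8 mm

Specimen A: correcting the raw count gives 66 − 2 + 3 = 67 true opaque zones.
A: Mean rate = 3.4 mm / 67 years ≈ 0.051 mm/year.
B's length ≈ 0.051 × 35 = 1.8 mm.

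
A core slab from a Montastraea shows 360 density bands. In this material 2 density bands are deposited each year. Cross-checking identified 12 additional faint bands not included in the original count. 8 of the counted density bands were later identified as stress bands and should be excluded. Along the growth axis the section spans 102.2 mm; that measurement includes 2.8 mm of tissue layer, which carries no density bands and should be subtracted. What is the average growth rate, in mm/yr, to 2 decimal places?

After corrections the count is 360 − 8 + 12 = 364 density bands.
364 density bands at 2 per year is 364 / 2 = 182 years.
Net length = 102.2 − 2.8 = 99.4 mm.
99.4 mm over 182 years gives 99.4 / 182 ≈ 0.55 mm/yr.

0.55 mm/yr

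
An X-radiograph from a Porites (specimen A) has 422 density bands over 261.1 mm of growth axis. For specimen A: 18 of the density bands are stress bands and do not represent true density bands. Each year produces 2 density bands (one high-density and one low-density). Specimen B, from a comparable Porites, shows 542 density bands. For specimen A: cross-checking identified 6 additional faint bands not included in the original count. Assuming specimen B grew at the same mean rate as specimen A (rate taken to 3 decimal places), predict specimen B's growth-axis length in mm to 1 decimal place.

345.3 mm

Specimen A: true density band count = 422 − 18 + 6 = 410.
Specimen A: dividing by 2 density bands per year: 410 / 2 = 205 years.
A: Extension rate ≈ 261.1 / 205 = 1.274 mm/year.
Specimen B: 542 density bands at 2 per year is 542 / 2 = 271 years. For B, 1.274 mm/year × 271 years = 345.3 mm.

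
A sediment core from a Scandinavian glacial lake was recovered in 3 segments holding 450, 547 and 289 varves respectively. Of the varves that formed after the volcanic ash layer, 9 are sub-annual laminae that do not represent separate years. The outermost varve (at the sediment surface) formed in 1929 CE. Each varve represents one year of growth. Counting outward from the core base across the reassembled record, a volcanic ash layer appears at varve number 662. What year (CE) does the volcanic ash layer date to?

1314 CE

Total varves = 450 + 547 + 289 = 1286.
1286 − 662 = 624 varves lie beyond the volcanic ash layer toward the sediment surface.
624 − 9 false = 615 true varves after the volcanic ash layer.
1929 − 615 = 1314 CE.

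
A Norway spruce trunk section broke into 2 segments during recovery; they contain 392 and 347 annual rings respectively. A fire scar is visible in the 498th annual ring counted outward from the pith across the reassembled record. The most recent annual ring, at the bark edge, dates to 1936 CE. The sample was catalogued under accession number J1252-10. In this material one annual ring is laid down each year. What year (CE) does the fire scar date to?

Total annual rings = 392 + 347 = 739.
Between annual ring 498 and the bark edge there are 739 − 498 = 241 annual rings.
The annual ring at the bark edge is 1936 CE, so the fire scar dates to 1936 − 241 = 1695 CE.

1695 CE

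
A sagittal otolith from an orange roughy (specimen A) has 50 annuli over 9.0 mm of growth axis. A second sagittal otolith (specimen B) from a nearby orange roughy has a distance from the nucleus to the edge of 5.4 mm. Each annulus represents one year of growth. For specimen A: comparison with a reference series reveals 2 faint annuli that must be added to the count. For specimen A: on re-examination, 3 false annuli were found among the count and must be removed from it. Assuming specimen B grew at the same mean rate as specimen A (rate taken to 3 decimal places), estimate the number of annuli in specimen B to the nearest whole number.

29 annuli

Specimen A: after corrections the count is 50 − 3 + 2 = 49 annuli.
A: Mean rate = 9.0 mm / 49 years ≈ 0.184 mm per year.
Specimen B: 5.4 mm / 0.184 mm per year = 29.35 years ≈ 29 annuli.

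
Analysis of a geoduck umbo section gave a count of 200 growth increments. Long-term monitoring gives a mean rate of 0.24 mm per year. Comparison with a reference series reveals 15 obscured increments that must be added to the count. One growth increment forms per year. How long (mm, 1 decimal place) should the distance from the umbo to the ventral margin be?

After corrections the count is 200 + 15 = 215 growth increments.
Predicted length = 0.24 mm/year × 215 years = 51.6 mm.

51.6 mm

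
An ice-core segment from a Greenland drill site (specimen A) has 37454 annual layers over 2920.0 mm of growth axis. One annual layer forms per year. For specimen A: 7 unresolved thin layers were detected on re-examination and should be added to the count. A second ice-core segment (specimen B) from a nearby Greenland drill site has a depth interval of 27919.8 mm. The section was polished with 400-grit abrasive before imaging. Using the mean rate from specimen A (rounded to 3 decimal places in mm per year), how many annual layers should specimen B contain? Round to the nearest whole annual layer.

Specimen A: adjusted count: 37454 + 7 = 37461 annual layers.
A: 2920.0 mm over 37461 years gives 2920.0 / 37461 ≈ 0.078 mm/yr.
B spans 27919.8 / 0.078 = 357946.15 years ≈ 357946 annual layers.

357946 annual layers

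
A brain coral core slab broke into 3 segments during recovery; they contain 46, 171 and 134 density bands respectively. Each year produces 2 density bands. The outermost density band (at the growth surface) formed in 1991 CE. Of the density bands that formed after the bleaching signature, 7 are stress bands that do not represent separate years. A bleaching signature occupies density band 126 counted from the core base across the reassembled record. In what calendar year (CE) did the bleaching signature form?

1882 CE

Total density bands = 46 + 171 + 134 = 351.
Between density band 126 and the growth surface there are 351 − 126 = 225 density bands.
Excluding 7 false density bands: 225 − 7 = 218.
Dividing by 2 density bands per year: 218 / 2 = 109 years.
Counting back 109 years from 1991 CE places the bleaching signature in 1991 − 109 = 1882 CE.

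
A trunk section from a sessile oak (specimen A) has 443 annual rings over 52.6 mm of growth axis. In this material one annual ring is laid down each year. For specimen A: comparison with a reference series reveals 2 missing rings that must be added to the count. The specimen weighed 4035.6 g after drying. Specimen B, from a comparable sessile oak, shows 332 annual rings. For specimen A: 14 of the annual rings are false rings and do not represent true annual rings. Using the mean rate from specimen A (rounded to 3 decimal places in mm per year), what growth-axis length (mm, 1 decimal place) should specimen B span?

Specimen A: after corrections the count is 443 − 14 + 2 = 431 annual rings.
A: 52.6 mm over 431 years gives 52.6 / 431 ≈ 0.122 mm/year.
Length of B = 0.122 × 332 = 40.5 mm.

40.5 mm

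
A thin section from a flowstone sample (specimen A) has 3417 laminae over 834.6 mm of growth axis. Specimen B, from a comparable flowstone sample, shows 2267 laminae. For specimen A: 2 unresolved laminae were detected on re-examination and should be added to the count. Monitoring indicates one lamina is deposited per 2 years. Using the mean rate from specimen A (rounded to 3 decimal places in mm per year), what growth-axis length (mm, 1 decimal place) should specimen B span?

Specimen A: adjusted count: 3417 + 2 = 3419 laminae.
Specimen A: 3419 laminae at 2 years each span 3419 × 2 = 6838 years.
A: 834.6 mm over 6838 years gives 834.6 / 6838 ≈ 0.122 mm/yr.
Specimen B: at 2 years per lamina, 2267 × 2 = 4534 years. For B, 0.122 mm/year × 4534 years = 553.1 mm.

553.1 mm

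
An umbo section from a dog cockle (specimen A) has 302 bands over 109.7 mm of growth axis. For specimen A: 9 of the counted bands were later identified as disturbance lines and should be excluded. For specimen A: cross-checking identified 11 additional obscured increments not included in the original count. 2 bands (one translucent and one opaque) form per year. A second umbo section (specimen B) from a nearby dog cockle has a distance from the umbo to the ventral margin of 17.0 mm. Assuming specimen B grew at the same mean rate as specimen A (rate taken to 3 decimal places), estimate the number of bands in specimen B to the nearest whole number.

47 bands

Specimen A: correcting the raw count gives 302 − 9 + 11 = 304 true bands.
Specimen A: with 2 bands per year, 304 / 2 = 152 years.
A: Mean rate = 109.7 mm / 152 years ≈ 0.722 mm/year.
B spans 17.0 / 0.722 = 23.55 years; at 2 bands per year that is 23.55 × 2 ≈ 47 bands.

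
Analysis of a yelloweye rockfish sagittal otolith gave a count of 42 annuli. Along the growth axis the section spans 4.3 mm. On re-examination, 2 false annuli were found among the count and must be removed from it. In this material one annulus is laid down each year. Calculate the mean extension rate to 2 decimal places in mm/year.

0.11 mm/year

Adjusted count: 42 − 2 = 40 annuli.
Mean rate = 4.3 mm / 40 years ≈ 0.11 mm/year.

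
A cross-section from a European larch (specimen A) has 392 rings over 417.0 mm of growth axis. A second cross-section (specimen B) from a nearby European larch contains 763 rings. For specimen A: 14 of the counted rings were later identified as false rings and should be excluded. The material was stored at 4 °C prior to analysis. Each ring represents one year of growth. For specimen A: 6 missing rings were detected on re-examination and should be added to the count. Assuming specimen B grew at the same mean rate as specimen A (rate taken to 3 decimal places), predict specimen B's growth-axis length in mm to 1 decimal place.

Specimen A: correcting the raw count gives 392 − 14 + 6 = 384 true rings.
A: Extension rate ≈ 417.0 / 384 = 1.086 mm/year.
Length of B = 1.086 × 763 = 828.6 mm.

828.6 mm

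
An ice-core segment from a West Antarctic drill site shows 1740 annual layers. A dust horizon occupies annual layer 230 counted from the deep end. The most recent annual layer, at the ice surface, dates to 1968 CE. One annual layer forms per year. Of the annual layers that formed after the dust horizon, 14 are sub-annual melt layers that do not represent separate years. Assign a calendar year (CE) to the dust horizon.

The dust horizon sits at annual layer 230 from the deep end, so 1740 − 230 = 1510 annual layers formed after it.
Excluding 14 false annual layers: 1510 − 14 = 1496.
Counting back 1496 years from 1968 CE places the dust horizon in 1968 − 1496 = 472 CE.

472 CE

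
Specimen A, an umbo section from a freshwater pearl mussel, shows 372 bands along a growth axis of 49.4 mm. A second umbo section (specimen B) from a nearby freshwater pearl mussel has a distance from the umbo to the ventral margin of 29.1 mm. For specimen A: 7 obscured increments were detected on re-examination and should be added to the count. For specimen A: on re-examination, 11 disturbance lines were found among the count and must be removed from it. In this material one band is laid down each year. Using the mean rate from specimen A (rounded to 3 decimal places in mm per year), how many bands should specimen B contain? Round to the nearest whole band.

217 bands

Specimen A: adjusted count: 372 − 11 + 7 = 368 bands.
A: Mean rate = 49.4 mm / 368 years ≈ 0.134 mm/year.
Specimen B: 29.1 mm / 0.134 mm per year = 217.16 years ≈ 217 bands.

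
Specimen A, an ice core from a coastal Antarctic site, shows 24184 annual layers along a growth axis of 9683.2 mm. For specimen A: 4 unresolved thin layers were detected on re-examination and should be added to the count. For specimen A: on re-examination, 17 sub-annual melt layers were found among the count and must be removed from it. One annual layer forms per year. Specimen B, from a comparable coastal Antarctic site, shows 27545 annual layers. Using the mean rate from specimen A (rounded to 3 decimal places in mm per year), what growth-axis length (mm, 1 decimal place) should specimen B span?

11045.5 mm

Specimen A: adjusted count: 24184 − 17 + 4 = 24171 annual layers.
A: 9683.2 mm over 24171 years gives 9683.2 / 24171 ≈ 0.401 mm/yr.
B's length ≈ 0.401 × 27545 = 11045.5 mm.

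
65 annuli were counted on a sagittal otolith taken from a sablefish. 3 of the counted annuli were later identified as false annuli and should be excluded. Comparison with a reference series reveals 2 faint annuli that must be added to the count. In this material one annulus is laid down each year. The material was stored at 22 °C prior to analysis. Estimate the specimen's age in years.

After corrections the count is 65 − 3 + 2 = 64 annuli.
With a one-to-one annulus periodicity this is 64 years.

64 yr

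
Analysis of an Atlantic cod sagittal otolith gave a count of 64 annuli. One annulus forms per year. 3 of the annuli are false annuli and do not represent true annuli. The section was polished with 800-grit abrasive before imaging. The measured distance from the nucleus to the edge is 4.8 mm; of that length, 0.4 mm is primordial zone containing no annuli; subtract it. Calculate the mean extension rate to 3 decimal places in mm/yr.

After corrections the count is 64 − 3 = 61 annuli.
The growth record spans 4.8 − 0.4 = 4.4 mm.
Mean rate = 4.4 mm / 61 years ≈ 0.072 mm/yr.

0.072 mm/yr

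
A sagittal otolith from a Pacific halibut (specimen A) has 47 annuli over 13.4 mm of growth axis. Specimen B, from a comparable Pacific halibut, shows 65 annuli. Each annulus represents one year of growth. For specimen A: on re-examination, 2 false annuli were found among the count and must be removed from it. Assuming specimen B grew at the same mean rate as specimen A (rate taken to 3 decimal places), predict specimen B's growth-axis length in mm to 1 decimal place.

Specimen A: correcting the raw count gives 47 − 2 = 45 true annuli.
A: 13.4 mm over 45 years gives 13.4 / 45 ≈ 0.298 mm per year.
Length of B = 0.298 × 65 = 19.4 mm.

19.4 mm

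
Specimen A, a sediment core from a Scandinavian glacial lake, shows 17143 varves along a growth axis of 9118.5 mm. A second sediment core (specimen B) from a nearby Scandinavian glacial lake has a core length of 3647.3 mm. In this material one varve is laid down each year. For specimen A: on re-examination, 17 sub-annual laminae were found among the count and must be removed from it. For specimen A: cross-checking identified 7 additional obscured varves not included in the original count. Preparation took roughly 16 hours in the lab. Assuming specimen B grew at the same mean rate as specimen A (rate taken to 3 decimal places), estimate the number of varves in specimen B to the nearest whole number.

Specimen A: true varve count = 17143 − 17 + 7 = 17133.
A: Extension rate ≈ 9118.5 / 17133 = 0.532 mm/year.
B spans 3647.3 / 0.532 = 6855.83 years ≈ 6856 varves.

6856 varves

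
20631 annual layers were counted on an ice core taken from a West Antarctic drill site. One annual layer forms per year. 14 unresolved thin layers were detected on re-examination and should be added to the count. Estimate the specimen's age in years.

After corrections the count is 20631 + 14 = 20645 annual layers.
With a one-to-one annual layer periodicity this is 20645 years.

20645 years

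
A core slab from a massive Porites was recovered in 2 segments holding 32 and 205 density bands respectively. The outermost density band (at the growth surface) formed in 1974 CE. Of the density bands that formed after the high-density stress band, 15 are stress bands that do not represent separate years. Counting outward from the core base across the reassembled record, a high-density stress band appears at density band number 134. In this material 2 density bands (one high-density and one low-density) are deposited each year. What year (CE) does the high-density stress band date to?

1930 CE

Total density bands = 32 + 205 = 237.
Between density band 134 and the growth surface there are 237 − 134 = 103 density bands.
Removing the 15 false density bands leaves 103 − 15 = 88 true density bands beyond the high-density stress band.
88 density bands at 2 per year is 88 / 2 = 44 years.
Counting back 44 years from 1974 CE places the high-density stress band in 1974 − 44 = 1930 CE.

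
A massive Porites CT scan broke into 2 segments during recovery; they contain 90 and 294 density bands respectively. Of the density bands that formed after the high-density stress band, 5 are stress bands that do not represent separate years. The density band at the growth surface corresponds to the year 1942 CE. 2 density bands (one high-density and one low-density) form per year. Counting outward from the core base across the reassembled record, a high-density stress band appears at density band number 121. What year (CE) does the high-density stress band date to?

1813 CE

Total density bands = 90 + 294 = 384.
Between density band 121 and the growth surface there are 384 − 121 = 263 density bands.
Removing the 5 false density bands leaves 263 − 5 = 258 true density bands beyond the high-density stress band.
With 2 density bands per year, 258 / 2 = 129 years.
The density band at the growth surface is 1942 CE, so the high-density stress band dates to 1942 − 129 = 1813 CE.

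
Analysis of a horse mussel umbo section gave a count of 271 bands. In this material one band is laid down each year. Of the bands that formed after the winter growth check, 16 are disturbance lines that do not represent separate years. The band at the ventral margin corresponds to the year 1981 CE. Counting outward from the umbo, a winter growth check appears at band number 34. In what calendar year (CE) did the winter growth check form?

1760 CE

The winter growth check sits at band 34 from the umbo, so 271 − 34 = 237 bands formed after it.
Excluding 16 false bands: 237 − 16 = 221.
The band at the ventral margin is 1981 CE, so the winter growth check dates to 1981 − 221 = 1760 CE.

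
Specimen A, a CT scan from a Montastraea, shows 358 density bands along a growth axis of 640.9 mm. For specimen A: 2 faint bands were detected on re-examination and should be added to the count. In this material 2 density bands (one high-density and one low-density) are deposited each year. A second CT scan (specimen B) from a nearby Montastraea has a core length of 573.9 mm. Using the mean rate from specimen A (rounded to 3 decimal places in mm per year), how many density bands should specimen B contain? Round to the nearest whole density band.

Specimen A: after corrections the count is 358 + 2 = 360 density bands.
Specimen A: 360 density bands at 2 per year is 360 / 2 = 180 years.
A: Extension rate ≈ 640.9 / 180 = 3.561 mm/year.
Specimen B: 573.9 mm / 3.561 mm per year = 161.16 years; at 2 density bands per year that is 161.16 × 2 ≈ 322 density bands.

322 density bands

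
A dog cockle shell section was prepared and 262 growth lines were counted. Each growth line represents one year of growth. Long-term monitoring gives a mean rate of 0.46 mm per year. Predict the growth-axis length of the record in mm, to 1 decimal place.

120.5 mm

262 years of growth are recorded.
Predicted length = 0.46 mm/year × 262 years = 120.5 mm.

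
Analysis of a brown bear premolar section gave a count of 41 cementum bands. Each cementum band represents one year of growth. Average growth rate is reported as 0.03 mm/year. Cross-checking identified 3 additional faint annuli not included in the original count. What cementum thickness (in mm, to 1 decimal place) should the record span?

1.3 mm

Adjusted count: 41 + 3 = 44 cementum bands.
44 years at 0.03 mm/year gives 0.03 × 44 = 1.3 mm.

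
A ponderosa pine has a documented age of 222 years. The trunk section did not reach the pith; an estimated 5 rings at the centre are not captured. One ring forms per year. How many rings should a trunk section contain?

Expected rings over 222 years: 222.
Subtracting the 5 rings not captured gives 222 − 5 = 217 rings in the record.

217 rings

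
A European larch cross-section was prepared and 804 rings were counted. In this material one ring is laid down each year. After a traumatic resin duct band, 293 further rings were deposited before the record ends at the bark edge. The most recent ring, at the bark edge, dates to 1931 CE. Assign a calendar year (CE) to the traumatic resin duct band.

1638 CE

293 rings post-date the traumatic resin duct band.
The ring at the bark edge is 1931 CE, so the traumatic resin duct band dates to 1931 − 293 = 1638 CE.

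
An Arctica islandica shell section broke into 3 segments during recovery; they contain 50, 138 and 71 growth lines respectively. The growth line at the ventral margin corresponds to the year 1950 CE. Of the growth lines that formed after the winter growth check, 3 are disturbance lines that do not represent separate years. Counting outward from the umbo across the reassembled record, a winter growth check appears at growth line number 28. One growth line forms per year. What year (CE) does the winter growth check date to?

Total growth lines = 50 + 138 + 71 = 259.
259 − 28 = 231 growth lines lie beyond the winter growth check toward the ventral margin.
231 − 3 false = 228 true growth lines after the winter growth check.
The growth line at the ventral margin is 1950 CE, so the winter growth check dates to 1950 − 228 = 1722 CE.

1722 CE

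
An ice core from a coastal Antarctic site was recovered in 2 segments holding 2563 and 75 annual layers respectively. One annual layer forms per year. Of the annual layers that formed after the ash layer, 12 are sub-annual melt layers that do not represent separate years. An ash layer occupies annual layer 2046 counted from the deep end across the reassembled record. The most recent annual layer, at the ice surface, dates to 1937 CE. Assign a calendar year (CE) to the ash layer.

1357 CE

Total annual layers = 2563 + 75 = 2638.
Between annual layer 2046 and the ice surface there are 2638 − 2046 = 592 annual layers.
592 − 12 false = 580 true annual layers after the ash layer.
Counting back 580 years from 1937 CE places the ash layer in 1937 − 580 = 1357 CE.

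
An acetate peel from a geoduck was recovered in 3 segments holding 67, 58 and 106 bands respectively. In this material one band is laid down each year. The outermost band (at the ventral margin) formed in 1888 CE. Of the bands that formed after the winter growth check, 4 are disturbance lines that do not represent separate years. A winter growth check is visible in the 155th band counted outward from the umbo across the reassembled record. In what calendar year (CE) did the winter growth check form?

1816 CE

Total bands = 67 + 58 + 106 = 231.
The winter growth check sits at band 155 from the umbo, so 231 − 155 = 76 bands formed after it.
Excluding 4 false bands: 76 − 4 = 72.
Counting back 72 years from 1888 CE places the winter growth check in 1888 − 72 = 1816 CE.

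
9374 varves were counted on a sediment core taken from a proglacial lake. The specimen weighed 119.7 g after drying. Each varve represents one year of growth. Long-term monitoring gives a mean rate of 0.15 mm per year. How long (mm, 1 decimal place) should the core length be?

1406.1 mm

9374 years of growth are recorded.
Predicted length = 0.15 mm/year × 9374 years = 1406.1 mm.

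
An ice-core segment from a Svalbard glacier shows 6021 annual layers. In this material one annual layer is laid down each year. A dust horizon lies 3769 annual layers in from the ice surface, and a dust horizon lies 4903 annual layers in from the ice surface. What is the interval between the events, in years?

Separation: 4903 − 3769 = 1134 annual layers.
At one annual layer per year, 1134 years elapsed between them.

1134 yr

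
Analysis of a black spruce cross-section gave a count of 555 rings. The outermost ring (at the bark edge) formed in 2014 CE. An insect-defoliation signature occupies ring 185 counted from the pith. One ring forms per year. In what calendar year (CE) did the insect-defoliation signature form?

1644 CE

The insect-defoliation signature sits at ring 185 from the pith, so 555 − 185 = 370 rings formed after it.
2014 − 370 = 1644 CE.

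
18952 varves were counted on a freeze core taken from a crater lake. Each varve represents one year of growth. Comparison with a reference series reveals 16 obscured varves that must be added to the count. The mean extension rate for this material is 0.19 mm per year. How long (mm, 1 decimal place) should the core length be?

Correcting the raw count gives 18952 + 16 = 18968 true varves.
Predicted length = 0.19 mm/year × 18968 years = 3603.9 mm.

3603.9 mm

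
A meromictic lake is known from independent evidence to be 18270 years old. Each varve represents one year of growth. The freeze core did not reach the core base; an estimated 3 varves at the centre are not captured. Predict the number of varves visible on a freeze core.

One varve per year gives 18270 varves over 18270 years.
Subtracting the 3 varves not captured gives 18270 − 3 = 18267 varves in the record.

18267 varves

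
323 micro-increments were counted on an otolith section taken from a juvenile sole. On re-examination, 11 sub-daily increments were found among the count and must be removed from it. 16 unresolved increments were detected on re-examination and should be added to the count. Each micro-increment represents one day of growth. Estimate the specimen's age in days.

328 d

Adjusted count: 323 − 11 + 16 = 328 micro-increments.
At one micro-increment per day, that is 328 days.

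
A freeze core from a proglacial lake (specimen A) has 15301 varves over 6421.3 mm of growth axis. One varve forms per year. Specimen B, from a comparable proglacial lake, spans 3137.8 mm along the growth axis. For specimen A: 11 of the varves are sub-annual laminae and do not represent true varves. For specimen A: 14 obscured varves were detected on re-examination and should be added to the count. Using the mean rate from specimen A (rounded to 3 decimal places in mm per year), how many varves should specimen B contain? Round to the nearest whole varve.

7471 varves

Specimen A: after corrections the count is 15301 − 11 + 14 = 15304 varves.
A: Mean rate = 6421.3 mm / 15304 years ≈ 0.420 mm per year.
For B, 3137.8 / 0.420 = 7470.95 years ≈ 7471 varves.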